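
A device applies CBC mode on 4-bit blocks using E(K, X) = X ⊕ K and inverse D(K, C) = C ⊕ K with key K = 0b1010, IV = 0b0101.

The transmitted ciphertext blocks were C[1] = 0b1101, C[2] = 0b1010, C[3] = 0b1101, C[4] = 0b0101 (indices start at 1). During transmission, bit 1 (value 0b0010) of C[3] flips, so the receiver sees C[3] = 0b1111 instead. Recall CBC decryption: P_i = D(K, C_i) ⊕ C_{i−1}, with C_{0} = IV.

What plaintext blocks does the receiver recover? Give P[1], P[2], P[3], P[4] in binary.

Only C[3] changed, to 0b1111. In CBC, a change in C_i garbles P_i and flips the same bit in P_{i+1}. Decrypting the received ciphertext:
P[1]: D(K, 0b1101) = 0b0111; 0b0111 ⊕ 0b0101 = 0b0010.
P[2]: D(K, 0b1010) = 0b0000; 0b0000 ⊕ 0b1101 = 0b1101.
P[3]: D(K, 0b1111) = 0b0101; 0b0101 ⊕ 0b1010 = 0b1111.
P[4]: D(K, 0b0101) = 0b1111; 0b1111 ⊕ 0b1111 = 0b0000.
Blocks that differ from the original plaintext: P[3], P[4].

P[1] = 0b0010, P[2] = 0b1101, P[3] = 0b1111, P[4] = 0b0000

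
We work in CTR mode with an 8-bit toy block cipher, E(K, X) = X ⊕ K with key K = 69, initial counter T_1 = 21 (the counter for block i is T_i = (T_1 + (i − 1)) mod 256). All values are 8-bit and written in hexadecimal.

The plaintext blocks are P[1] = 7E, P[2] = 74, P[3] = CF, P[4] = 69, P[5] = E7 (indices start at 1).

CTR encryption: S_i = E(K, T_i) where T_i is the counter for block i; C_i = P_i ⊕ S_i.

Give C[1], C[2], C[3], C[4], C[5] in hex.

C[1] = 36, C[2] = 3F, C[3] = 85, C[4] = 24, C[5] = AB

C[1]: T = 21, S = E(K, T) = 48; 7E ⊕ 48 = 36.
C[2]: T = 22, S = E(K, T) = 4B; 74 ⊕ 4B = 3F.
C[3]: T = 23, S = E(K, T) = 4A; CF ⊕ 4A = 85.
C[4]: T = 24, S = E(K, T) = 4D; 69 ⊕ 4D = 24.
C[5]: T = 25, S = E(K, T) = 4C; E7 ⊕ 4C = AB.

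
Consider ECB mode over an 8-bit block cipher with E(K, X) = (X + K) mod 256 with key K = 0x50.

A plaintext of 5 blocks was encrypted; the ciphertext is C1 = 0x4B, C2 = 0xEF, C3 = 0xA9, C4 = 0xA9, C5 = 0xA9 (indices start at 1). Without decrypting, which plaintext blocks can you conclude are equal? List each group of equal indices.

P3 = P4 = P5

ECB encrypts each block independently with the same key, so equal ciphertext blocks imply equal plaintext blocks.
C3 = C4 = C5 = 0xA9, so P3 = P4 = P5.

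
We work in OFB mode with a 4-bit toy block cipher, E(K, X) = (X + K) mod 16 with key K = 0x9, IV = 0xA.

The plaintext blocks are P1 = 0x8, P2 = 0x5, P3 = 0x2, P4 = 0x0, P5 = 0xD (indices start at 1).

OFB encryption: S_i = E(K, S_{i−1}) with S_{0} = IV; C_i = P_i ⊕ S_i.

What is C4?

C4 = 0xE

C1: S = E(K, 0xA) = 0x3; 0x8 ⊕ 0x3 = 0xB.
C2: S = E(K, 0x3) = 0xC; 0x5 ⊕ 0xC = 0x9.
C3: S = E(K, 0xC) = 0x5; 0x2 ⊕ 0x5 = 0x7.
C4: S = E(K, 0x5) = 0xE; 0x0 ⊕ 0xE = 0xE.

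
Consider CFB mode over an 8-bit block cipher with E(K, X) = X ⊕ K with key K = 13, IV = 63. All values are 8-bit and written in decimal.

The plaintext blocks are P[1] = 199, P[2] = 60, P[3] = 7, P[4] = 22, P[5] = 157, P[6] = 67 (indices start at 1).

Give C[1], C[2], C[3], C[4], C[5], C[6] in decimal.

CFB encryption: C_i = P_i ⊕ E(K, C_{i−1}), with C_{0} = IV.
C[1]: E(K, 63) = 50; 199 ⊕ 50 = 245.
C[2]: E(K, 245) = 248; 60 ⊕ 248 = 196.
C[3]: E(K, 196) = 201; 7 ⊕ 201 = 206.
C[4]: E(K, 206) = 195; 22 ⊕ 195 = 213.
C[5]: E(K, 213) = 216; 157 ⊕ 216 = 69.
C[6]: E(K, 69) = 72; 67 ⊕ 72 = 11.

C[1] = 245, C[2] = 196, C[3] = 206, C[4] = 213, C[5] = 69, C[6] = 11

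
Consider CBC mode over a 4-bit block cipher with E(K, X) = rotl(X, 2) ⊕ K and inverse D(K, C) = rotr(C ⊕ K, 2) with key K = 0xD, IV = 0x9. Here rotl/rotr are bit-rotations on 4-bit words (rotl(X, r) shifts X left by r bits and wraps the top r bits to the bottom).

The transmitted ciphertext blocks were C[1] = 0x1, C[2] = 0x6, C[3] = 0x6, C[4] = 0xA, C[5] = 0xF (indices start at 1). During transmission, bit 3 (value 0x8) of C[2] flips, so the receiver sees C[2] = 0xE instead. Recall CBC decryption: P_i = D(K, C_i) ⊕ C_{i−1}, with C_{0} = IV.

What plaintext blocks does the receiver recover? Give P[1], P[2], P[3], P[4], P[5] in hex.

Only C[2] changed, to 0xE. In CBC, a change in C_i garbles P_i and flips the same bit in P_{i+1}. Decrypting the received ciphertext:
P[1]: D(K, 0x1) = 0x3; 0x3 ⊕ 0x9 = 0xA.
P[2]: D(K, 0xE) = 0xC; 0xC ⊕ 0x1 = 0xD.
P[3]: D(K, 0x6) = 0xE; 0xE ⊕ 0xE = 0x0.
P[4]: D(K, 0xA) = 0xD; 0xD ⊕ 0x6 = 0xB.
P[5]: D(K, 0xF) = 0x8; 0x8 ⊕ 0xA = 0x2.
Blocks that differ from the original plaintext: P[2], P[3].

P[1] = 0xA, P[2] = 0xD, P[3] = 0x0, P[4] = 0xB, P[5] = 0x2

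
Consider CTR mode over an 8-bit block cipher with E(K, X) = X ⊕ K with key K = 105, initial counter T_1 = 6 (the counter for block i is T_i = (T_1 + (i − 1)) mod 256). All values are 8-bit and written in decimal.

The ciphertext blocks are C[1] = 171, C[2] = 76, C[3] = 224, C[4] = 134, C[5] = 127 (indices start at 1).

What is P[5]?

CTR decryption: S_i = E(K, T_i) where T_i is the counter for block i; P_i = C_i ⊕ S_i.
P[5]: T = 10, S = E(K, T) = 99; 127 ⊕ 99 = 28.

P[5] = 28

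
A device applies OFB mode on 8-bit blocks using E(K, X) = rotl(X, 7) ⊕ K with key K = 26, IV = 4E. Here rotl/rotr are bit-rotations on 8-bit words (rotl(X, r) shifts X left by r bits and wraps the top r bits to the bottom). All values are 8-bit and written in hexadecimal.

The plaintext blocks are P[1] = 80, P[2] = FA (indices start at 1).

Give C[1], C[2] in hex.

C[1] = 81, C[2] = 5C

OFB encryption: S_i = E(K, S_{i−1}) with S_{0} = IV; C_i = P_i ⊕ S_i.
C[1]: S = E(K, 4E) = 01; 80 ⊕ 01 = 81.
C[2]: S = E(K, 01) = A6; FA ⊕ A6 = 5C.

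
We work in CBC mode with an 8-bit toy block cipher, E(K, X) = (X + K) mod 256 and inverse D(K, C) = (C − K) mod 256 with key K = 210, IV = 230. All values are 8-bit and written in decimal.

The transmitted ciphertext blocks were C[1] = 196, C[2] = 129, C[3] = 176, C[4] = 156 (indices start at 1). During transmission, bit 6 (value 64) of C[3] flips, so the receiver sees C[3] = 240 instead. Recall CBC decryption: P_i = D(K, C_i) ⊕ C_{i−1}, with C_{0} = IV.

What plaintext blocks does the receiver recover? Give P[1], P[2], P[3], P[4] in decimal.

P[1] = 20, P[2] = 107, P[3] = 159, P[4] = 58

Only C[3] changed, to 240. In CBC, a change in C_i garbles P_i and flips the same bit in P_{i+1}. Decrypting the received ciphertext:
P[1]: D(K, 196) = 242; 242 ⊕ 230 = 20.
P[2]: D(K, 129) = 175; 175 ⊕ 196 = 107.
P[3]: D(K, 240) = 30; 30 ⊕ 129 = 159.
P[4]: D(K, 156) = 202; 202 ⊕ 240 = 58.
Blocks that differ from the original plaintext: P[3], P[4].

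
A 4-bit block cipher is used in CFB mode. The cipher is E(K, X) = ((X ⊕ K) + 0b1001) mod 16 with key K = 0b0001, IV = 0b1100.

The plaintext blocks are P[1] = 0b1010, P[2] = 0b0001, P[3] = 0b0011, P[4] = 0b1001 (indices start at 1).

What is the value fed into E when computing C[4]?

CFB encryption: C_i = P_i ⊕ E(K, C_{i−1}), with C_{0} = IV.
C[1]: E(K, 0b1100) = 0b0110; 0b1010 ⊕ 0b0110 = 0b1100.
C[2]: E(K, 0b1100) = 0b0110; 0b0001 ⊕ 0b0110 = 0b0111.
C[3]: E(K, 0b0111) = 0b1111; 0b0011 ⊕ 0b1111 = 0b1100.
C[4]: E(K, 0b1100) = 0b0110; 0b1001 ⊕ 0b0110 = 0b1111.
So the input to E for block [4] is 0b1100.

0b1100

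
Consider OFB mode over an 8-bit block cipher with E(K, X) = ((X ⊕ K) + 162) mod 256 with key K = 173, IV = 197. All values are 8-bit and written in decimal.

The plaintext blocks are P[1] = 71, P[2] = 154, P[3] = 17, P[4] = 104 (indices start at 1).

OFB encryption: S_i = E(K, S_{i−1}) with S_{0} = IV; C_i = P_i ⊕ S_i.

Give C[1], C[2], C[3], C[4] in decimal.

C[1] = 77, C[2] = 211, C[3] = 151, C[4] = 165

C[1]: S = E(K, 197) = 10; 71 ⊕ 10 = 77.
C[2]: S = E(K, 10) = 73; 154 ⊕ 73 = 211.
C[3]: S = E(K, 73) = 134; 17 ⊕ 134 = 151.
C[4]: S = E(K, 134) = 205; 104 ⊕ 205 = 165.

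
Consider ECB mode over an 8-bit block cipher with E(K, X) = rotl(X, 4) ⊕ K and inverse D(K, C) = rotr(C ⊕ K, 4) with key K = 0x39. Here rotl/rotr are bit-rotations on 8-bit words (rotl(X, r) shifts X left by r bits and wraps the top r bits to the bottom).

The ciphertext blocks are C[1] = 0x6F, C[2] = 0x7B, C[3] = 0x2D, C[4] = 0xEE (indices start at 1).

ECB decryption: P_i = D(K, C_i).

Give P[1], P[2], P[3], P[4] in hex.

P[1] = 0x65, P[2] = 0x24, P[3] = 0x41, P[4] = 0x7D

P[1]: D(K, 0x6F) = 0x65.
P[2]: D(K, 0x7B) = 0x24.
P[3]: D(K, 0x2D) = 0x41.
P[4]: D(K, 0xEE) = 0x7D.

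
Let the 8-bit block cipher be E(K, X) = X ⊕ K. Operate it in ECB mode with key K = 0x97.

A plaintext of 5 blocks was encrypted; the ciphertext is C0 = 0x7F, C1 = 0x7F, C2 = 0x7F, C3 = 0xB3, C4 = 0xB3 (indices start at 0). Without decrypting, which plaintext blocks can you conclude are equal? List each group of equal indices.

P0 = P1 = P2; P3 = P4

ECB encrypts each block independently with the same key, so equal ciphertext blocks imply equal plaintext blocks.
C0 = C1 = C2 = 0x7F, so P0 = P1 = P2.
C3 = C4 = 0xB3, so P3 = P4.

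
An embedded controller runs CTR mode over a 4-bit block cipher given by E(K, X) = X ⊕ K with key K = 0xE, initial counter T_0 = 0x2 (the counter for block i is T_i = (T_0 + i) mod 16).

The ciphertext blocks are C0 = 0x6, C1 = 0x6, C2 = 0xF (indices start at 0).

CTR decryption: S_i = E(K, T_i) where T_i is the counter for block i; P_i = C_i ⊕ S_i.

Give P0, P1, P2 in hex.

P0 = 0xA, P1 = 0xB, P2 = 0x5

P0: T = 0x2, S = E(K, T) = 0xC; 0x6 ⊕ 0xC = 0xA.
P1: T = 0x3, S = E(K, T) = 0xD; 0x6 ⊕ 0xD = 0xB.
P2: T = 0x4, S = E(K, T) = 0xA; 0xF ⊕ 0xA = 0x5.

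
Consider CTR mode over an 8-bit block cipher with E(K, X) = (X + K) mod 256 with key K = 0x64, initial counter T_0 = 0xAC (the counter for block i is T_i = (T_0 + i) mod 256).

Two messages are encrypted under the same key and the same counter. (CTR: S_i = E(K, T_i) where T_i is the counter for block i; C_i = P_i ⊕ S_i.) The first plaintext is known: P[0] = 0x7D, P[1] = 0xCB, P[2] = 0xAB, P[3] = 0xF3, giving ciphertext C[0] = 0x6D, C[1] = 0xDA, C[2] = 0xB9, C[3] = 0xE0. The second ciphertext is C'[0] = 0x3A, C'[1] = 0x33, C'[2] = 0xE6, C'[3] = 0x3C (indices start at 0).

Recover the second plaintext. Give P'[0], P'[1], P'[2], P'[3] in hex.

P'[0] = 0x2A, P'[1] = 0x22, P'[2] = 0xF4, P'[3] = 0x2F

In CTR with a reused counter, both messages share the same keystream S_i, so C_i ⊕ C'_i = P_i ⊕ P'_i and thus P'_i = P_i ⊕ C_i ⊕ C'_i.
P'[0]: 0x7D ⊕ 0x6D ⊕ 0x3A = 0x2A.
P'[1]: 0xCB ⊕ 0xDA ⊕ 0x33 = 0x22.
P'[2]: 0xAB ⊕ 0xB9 ⊕ 0xE6 = 0xF4.
P'[3]: 0xF3 ⊕ 0xE0 ⊕ 0x3C = 0x2F.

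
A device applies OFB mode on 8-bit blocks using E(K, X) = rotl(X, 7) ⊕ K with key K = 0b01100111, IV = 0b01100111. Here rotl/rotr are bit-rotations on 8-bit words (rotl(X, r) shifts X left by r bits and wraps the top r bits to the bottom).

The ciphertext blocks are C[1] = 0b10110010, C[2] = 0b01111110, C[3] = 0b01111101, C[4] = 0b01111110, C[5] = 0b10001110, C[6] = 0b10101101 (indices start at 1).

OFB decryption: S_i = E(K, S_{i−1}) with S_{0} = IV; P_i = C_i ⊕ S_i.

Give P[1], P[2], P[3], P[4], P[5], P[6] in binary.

P[1] = 0b01100110, P[2] = 0b01110011, P[3] = 0b10011100, P[4] = 0b11101001, P[5] = 0b00100010, P[6] = 0b10011100

P[1]: S = E(K, 0b01100111) = 0b11010100; 0b10110010 ⊕ 0b11010100 = 0b01100110.
P[2]: S = E(K, 0b11010100) = 0b00001101; 0b01111110 ⊕ 0b00001101 = 0b01110011.
P[3]: S = E(K, 0b00001101) = 0b11100001; 0b01111101 ⊕ 0b11100001 = 0b10011100.
P[4]: S = E(K, 0b11100001) = 0b10010111; 0b01111110 ⊕ 0b10010111 = 0b11101001.
P[5]: S = E(K, 0b10010111) = 0b10101100; 0b10001110 ⊕ 0b10101100 = 0b00100010.
P[6]: S = E(K, 0b10101100) = 0b00110001; 0b10101101 ⊕ 0b00110001 = 0b10011100.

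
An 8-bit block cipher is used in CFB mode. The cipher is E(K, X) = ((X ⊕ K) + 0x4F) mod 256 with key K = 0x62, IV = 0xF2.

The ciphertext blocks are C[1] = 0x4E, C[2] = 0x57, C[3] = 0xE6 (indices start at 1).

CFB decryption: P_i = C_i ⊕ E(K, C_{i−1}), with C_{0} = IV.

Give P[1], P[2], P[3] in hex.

P[1] = 0x91, P[2] = 0x2C, P[3] = 0x62

P[1]: E(K, 0xF2) = 0xDF; 0x4E ⊕ 0xDF = 0x91.
P[2]: E(K, 0x4E) = 0x7B; 0x57 ⊕ 0x7B = 0x2C.
P[3]: E(K, 0x57) = 0x84; 0xE6 ⊕ 0x84 = 0x62.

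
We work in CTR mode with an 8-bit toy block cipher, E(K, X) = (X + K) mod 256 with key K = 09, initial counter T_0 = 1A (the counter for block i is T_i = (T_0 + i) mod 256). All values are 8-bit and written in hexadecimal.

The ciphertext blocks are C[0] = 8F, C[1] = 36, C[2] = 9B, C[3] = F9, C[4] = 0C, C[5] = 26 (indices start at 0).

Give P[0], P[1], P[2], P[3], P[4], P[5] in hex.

CTR decryption: S_i = E(K, T_i) where T_i is the counter for block i; P_i = C_i ⊕ S_i.
P[0]: T = 1A, S = E(K, T) = 23; 8F ⊕ 23 = AC.
P[1]: T = 1B, S = E(K, T) = 24; 36 ⊕ 24 = 12.
P[2]: T = 1C, S = E(K, T) = 25; 9B ⊕ 25 = BE.
P[3]: T = 1D, S = E(K, T) = 26; F9 ⊕ 26 = DF.
P[4]: T = 1E, S = E(K, T) = 27; 0C ⊕ 27 = 2B.
P[5]: T = 1F, S = E(K, T) = 28; 26 ⊕ 28 = 0E.

P[0] = AC, P[1] = 12, P[2] = BE, P[3] = DF, P[4] = 2B, P[5] = 0E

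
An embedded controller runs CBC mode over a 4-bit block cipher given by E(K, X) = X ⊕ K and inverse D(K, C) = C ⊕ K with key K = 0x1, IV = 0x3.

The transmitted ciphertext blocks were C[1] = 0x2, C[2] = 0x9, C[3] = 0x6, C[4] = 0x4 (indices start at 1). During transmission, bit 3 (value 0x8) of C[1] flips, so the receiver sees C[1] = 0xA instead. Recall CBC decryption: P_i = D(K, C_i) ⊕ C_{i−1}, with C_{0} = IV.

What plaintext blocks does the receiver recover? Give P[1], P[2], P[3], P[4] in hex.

Only C[1] changed, to 0xA. In CBC, a change in C_i garbles P_i and flips the same bit in P_{i+1}. Decrypting the received ciphertext:
P[1]: D(K, 0xA) = 0xB; 0xB ⊕ 0x3 = 0x8.
P[2]: D(K, 0x9) = 0x8; 0x8 ⊕ 0xA = 0x2.
P[3]: D(K, 0x6) = 0x7; 0x7 ⊕ 0x9 = 0xE.
P[4]: D(K, 0x4) = 0x5; 0x5 ⊕ 0x6 = 0x3.
Blocks that differ from the original plaintext: P[1], P[2].

P[1] = 0x8, P[2] = 0x2, P[3] = 0xE, P[4] = 0x3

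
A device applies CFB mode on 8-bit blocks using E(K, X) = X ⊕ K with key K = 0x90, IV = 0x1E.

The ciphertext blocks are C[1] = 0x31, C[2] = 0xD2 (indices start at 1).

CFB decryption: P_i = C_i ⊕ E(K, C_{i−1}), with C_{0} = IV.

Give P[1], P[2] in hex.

P[1] = 0xBF, P[2] = 0x73

P[1]: E(K, 0x1E) = 0x8E; 0x31 ⊕ 0x8E = 0xBF.
P[2]: E(K, 0x31) = 0xA1; 0xD2 ⊕ 0xA1 = 0x73.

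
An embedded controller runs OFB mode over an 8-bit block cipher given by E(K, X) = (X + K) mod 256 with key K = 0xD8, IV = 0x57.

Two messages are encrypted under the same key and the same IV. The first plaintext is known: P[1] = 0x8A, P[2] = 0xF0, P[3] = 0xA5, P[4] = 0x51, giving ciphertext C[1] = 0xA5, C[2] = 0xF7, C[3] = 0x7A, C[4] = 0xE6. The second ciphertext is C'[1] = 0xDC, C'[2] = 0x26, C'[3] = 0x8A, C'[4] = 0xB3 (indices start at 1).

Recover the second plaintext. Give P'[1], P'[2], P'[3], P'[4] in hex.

P'[1] = 0xF3, P'[2] = 0x21, P'[3] = 0x55, P'[4] = 0x04

In OFB with a reused IV, both messages share the same keystream S_i, so C_i ⊕ C'_i = P_i ⊕ P'_i and thus P'_i = P_i ⊕ C_i ⊕ C'_i.
P'[1]: 0x8A ⊕ 0xA5 ⊕ 0xDC = 0xF3.
P'[2]: 0xF0 ⊕ 0xF7 ⊕ 0x26 = 0x21.
P'[3]: 0xA5 ⊕ 0x7A ⊕ 0x8A = 0x55.
P'[4]: 0x51 ⊕ 0xE6 ⊕ 0xB3 = 0x04.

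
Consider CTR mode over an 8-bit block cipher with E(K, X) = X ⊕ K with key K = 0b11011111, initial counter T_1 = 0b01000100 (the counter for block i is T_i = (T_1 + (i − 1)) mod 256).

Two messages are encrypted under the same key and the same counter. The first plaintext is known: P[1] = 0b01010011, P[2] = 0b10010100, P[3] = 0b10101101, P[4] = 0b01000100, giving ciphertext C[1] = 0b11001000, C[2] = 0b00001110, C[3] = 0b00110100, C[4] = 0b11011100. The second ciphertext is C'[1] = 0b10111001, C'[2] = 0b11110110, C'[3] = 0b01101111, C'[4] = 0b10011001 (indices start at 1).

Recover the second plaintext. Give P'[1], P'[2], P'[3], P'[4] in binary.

P'[1] = 0b00100010, P'[2] = 0b01101100, P'[3] = 0b11110110, P'[4] = 0b00000001

In CTR with a reused counter, both messages share the same keystream S_i, so C_i ⊕ C'_i = P_i ⊕ P'_i and thus P'_i = P_i ⊕ C_i ⊕ C'_i.
P'[1]: 0b01010011 ⊕ 0b11001000 ⊕ 0b10111001 = 0b00100010.
P'[2]: 0b10010100 ⊕ 0b00001110 ⊕ 0b11110110 = 0b01101100.
P'[3]: 0b10101101 ⊕ 0b00110100 ⊕ 0b01101111 = 0b11110110.
P'[4]: 0b01000100 ⊕ 0b11011100 ⊕ 0b10011001 = 0b00000001.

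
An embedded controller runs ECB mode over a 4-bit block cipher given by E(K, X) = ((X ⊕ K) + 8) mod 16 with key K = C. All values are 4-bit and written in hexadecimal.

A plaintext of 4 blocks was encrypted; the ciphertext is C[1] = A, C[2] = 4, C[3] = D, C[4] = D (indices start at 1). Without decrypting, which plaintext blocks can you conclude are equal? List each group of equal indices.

ECB encrypts each block independently with the same key, so equal ciphertext blocks imply equal plaintext blocks.
C[3] = C[4] = D, so P[3] = P[4].

P[3] = P[4]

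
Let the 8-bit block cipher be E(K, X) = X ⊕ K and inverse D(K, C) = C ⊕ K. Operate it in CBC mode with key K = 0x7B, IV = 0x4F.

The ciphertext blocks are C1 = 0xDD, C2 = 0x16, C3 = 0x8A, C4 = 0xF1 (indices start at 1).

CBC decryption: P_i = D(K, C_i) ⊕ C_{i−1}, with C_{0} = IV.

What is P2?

P2: D(K, 0x16) = 0x6D; 0x6D ⊕ 0xDD = 0xB0.

P2 = 0xB0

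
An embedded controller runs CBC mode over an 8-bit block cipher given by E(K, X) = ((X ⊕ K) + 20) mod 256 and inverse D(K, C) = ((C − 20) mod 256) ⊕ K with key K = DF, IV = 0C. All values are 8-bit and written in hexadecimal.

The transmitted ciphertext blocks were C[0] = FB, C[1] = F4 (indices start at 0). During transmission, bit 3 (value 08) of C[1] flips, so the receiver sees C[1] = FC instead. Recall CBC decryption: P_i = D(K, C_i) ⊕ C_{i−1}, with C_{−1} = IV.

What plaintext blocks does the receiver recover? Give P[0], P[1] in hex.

Only C[1] changed, to FC. In CBC, a change in C_i garbles P_i and flips the same bit in P_{i+1}. Decrypting the received ciphertext:
P[0]: D(K, FB) = 04; 04 ⊕ 0C = 08.
P[1]: D(K, FC) = 03; 03 ⊕ FB = F8.
Blocks that differ from the original plaintext: P[1].

P[0] = 08, P[1] = F8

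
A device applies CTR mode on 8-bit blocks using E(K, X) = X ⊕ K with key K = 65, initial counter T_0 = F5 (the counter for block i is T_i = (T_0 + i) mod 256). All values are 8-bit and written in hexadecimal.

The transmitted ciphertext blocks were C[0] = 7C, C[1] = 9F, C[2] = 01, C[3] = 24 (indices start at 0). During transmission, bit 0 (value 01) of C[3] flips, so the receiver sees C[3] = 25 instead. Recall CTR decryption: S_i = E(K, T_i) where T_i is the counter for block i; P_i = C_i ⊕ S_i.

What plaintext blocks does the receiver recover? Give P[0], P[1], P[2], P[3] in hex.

P[0] = EC, P[1] = 0C, P[2] = 93, P[3] = B8

Only C[3] changed, to 25. In CTR, a change in C_i flips the same bit in P_i only; the keystream is unaffected. Decrypting the received ciphertext:
P[0]: T = F5, S = E(K, T) = 90; 7C ⊕ 90 = EC.
P[1]: T = F6, S = E(K, T) = 93; 9F ⊕ 93 = 0C.
P[2]: T = F7, S = E(K, T) = 92; 01 ⊕ 92 = 93.
P[3]: T = F8, S = E(K, T) = 9D; 25 ⊕ 9D = B8.
Blocks that differ from the original plaintext: P[3].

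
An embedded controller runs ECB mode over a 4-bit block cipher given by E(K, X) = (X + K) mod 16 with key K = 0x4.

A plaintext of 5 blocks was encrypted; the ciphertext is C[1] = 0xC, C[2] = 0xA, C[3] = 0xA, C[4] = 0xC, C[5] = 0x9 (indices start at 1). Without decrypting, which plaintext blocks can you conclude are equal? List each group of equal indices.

P[1] = P[4]; P[2] = P[3]

ECB encrypts each block independently with the same key, so equal ciphertext blocks imply equal plaintext blocks.
C[1] = C[4] = 0xC, so P[1] = P[4].
C[2] = C[3] = 0xA, so P[2] = P[3].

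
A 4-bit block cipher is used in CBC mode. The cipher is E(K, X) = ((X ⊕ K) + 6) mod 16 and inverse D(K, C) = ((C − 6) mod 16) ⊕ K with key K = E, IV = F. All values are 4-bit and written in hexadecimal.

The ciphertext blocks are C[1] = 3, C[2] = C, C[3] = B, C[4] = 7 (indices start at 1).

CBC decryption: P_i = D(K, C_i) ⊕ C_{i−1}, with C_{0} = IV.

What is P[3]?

P[3] = 7

P[3]: D(K, B) = B; B ⊕ C = 7.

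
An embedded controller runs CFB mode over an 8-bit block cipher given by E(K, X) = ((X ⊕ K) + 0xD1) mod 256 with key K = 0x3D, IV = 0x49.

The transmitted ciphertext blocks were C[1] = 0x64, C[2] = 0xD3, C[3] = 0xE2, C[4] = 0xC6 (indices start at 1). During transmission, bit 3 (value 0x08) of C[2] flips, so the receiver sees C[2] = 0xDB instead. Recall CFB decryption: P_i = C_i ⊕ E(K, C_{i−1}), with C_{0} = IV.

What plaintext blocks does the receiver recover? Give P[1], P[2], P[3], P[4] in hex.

P[1] = 0x21, P[2] = 0xF1, P[3] = 0x55, P[4] = 0x76

Only C[2] changed, to 0xDB. In CFB, a change in C_i flips the same bit in P_i and garbles P_{i+1}. Decrypting the received ciphertext:
P[1]: E(K, 0x49) = 0x45; 0x64 ⊕ 0x45 = 0x21.
P[2]: E(K, 0x64) = 0x2A; 0xDB ⊕ 0x2A = 0xF1.
P[3]: E(K, 0xDB) = 0xB7; 0xE2 ⊕ 0xB7 = 0x55.
P[4]: E(K, 0xE2) = 0xB0; 0xC6 ⊕ 0xB0 = 0x76.
Blocks that differ from the original plaintext: P[2], P[3].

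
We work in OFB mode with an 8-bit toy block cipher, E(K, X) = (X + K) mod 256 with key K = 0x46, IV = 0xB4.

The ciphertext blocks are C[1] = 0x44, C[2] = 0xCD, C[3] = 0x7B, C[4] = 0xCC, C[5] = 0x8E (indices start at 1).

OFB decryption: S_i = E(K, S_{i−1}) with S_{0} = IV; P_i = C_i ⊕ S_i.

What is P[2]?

P[2] = 0x8D

P[1]: S = E(K, 0xB4) = 0xFA; 0x44 ⊕ 0xFA = 0xBE.
P[2]: S = E(K, 0xFA) = 0x40; 0xCD ⊕ 0x40 = 0x8D.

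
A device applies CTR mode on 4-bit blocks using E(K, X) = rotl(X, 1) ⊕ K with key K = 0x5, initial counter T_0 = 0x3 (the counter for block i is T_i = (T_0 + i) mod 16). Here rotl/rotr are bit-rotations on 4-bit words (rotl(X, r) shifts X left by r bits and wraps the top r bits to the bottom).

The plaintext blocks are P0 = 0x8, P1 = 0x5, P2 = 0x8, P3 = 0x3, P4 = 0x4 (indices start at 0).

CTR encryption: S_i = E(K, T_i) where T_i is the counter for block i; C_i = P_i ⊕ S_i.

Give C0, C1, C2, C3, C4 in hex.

C0 = 0xB, C1 = 0x8, C2 = 0x7, C3 = 0xA, C4 = 0xF

C0: T = 0x3, S = E(K, T) = 0x3; 0x8 ⊕ 0x3 = 0xB.
C1: T = 0x4, S = E(K, T) = 0xD; 0x5 ⊕ 0xD = 0x8.
C2: T = 0x5, S = E(K, T) = 0xF; 0x8 ⊕ 0xF = 0x7.
C3: T = 0x6, S = E(K, T) = 0x9; 0x3 ⊕ 0x9 = 0xA.
C4: T = 0x7, S = E(K, T) = 0xB; 0x4 ⊕ 0xB = 0xF.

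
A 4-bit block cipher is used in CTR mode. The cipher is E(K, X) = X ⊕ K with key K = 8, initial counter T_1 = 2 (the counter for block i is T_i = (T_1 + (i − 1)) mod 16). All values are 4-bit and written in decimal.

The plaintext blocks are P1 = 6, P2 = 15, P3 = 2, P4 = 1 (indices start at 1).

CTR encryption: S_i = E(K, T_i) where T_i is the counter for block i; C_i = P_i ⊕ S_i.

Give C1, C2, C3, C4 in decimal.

C1 = 12, C2 = 4, C3 = 14, C4 = 12

C1: T = 2, S = E(K, T) = 10; 6 ⊕ 10 = 12.
C2: T = 3, S = E(K, T) = 11; 15 ⊕ 11 = 4.
C3: T = 4, S = E(K, T) = 12; 2 ⊕ 12 = 14.
C4: T = 5, S = E(K, T) = 13; 1 ⊕ 13 = 12.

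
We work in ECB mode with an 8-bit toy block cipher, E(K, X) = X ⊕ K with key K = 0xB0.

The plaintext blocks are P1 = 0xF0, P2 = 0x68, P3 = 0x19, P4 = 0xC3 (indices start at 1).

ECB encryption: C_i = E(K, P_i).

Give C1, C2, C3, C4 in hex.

C1: E(K, 0xF0) = 0x40.
C2: E(K, 0x68) = 0xD8.
C3: E(K, 0x19) = 0xA9.
C4: E(K, 0xC3) = 0x73.

C1 = 0x40, C2 = 0xD8, C3 = 0xA9, C4 = 0x73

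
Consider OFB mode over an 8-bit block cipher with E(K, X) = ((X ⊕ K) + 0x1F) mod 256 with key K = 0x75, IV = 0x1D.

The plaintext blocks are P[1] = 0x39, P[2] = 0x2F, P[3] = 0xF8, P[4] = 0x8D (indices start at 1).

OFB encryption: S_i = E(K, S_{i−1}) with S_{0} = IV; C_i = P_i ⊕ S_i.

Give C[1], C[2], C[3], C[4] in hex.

C[1]: S = E(K, 0x1D) = 0x87; 0x39 ⊕ 0x87 = 0xBE.
C[2]: S = E(K, 0x87) = 0x11; 0x2F ⊕ 0x11 = 0x3E.
C[3]: S = E(K, 0x11) = 0x83; 0xF8 ⊕ 0x83 = 0x7B.
C[4]: S = E(K, 0x83) = 0x15; 0x8D ⊕ 0x15 = 0x98.

C[1] = 0xBE, C[2] = 0x3E, C[3] = 0x7B, C[4] = 0x98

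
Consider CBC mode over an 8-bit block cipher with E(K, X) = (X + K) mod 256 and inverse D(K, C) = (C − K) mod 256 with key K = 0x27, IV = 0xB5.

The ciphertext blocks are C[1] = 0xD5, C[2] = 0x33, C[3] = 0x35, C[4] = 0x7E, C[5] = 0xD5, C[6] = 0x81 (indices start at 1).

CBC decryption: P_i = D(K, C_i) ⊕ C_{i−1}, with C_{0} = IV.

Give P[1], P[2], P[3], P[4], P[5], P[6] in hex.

P[1]: D(K, 0xD5) = 0xAE; 0xAE ⊕ 0xB5 = 0x1B.
P[2]: D(K, 0x33) = 0x0C; 0x0C ⊕ 0xD5 = 0xD9.
P[3]: D(K, 0x35) = 0x0E; 0x0E ⊕ 0x33 = 0x3D.
P[4]: D(K, 0x7E) = 0x57; 0x57 ⊕ 0x35 = 0x62.
P[5]: D(K, 0xD5) = 0xAE; 0xAE ⊕ 0x7E = 0xD0.
P[6]: D(K, 0x81) = 0x5A; 0x5A ⊕ 0xD5 = 0x8F.

P[1] = 0x1B, P[2] = 0xD9, P[3] = 0x3D, P[4] = 0x62, P[5] = 0xD0, P[6] = 0x8F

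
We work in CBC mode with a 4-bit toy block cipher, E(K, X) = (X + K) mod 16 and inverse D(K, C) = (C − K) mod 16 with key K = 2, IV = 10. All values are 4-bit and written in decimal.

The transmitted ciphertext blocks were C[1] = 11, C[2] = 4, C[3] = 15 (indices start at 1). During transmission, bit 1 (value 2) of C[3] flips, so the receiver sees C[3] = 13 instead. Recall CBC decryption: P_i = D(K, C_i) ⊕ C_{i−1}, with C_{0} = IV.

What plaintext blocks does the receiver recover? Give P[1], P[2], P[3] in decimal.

P[1] = 3, P[2] = 9, P[3] = 15

Only C[3] changed, to 13. In CBC, a change in C_i garbles P_i and flips the same bit in P_{i+1}. Decrypting the received ciphertext:
P[1]: D(K, 11) = 9; 9 ⊕ 10 = 3.
P[2]: D(K, 4) = 2; 2 ⊕ 11 = 9.
P[3]: D(K, 13) = 11; 11 ⊕ 4 = 15.
Blocks that differ from the original plaintext: P[3].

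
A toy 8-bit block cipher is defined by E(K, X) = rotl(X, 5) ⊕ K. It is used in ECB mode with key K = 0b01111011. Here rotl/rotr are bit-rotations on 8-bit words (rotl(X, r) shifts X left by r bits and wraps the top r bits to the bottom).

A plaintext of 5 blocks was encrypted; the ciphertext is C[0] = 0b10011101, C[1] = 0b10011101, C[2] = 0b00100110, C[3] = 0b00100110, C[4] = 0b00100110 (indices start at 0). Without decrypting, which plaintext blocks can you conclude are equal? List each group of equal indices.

P[0] = P[1]; P[2] = P[3] = P[4]

ECB encrypts each block independently with the same key, so equal ciphertext blocks imply equal plaintext blocks.
C[0] = C[1] = 0b10011101, so P[0] = P[1].
C[2] = C[3] = C[4] = 0b00100110, so P[2] = P[3] = P[4].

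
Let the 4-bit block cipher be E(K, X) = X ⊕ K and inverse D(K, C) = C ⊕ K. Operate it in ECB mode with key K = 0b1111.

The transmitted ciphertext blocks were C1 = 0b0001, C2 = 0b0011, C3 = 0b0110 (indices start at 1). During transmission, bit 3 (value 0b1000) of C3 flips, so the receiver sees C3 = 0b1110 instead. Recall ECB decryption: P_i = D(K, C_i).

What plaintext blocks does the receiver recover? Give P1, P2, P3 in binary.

Only C3 changed, to 0b1110. In ECB, a change in C_i affects only P_i. Decrypting the received ciphertext:
P1: D(K, 0b0001) = 0b1110.
P2: D(K, 0b0011) = 0b1100.
P3: D(K, 0b1110) = 0b0001.
Blocks that differ from the original plaintext: P3.

P1 = 0b1110, P2 = 0b1100, P3 = 0b0001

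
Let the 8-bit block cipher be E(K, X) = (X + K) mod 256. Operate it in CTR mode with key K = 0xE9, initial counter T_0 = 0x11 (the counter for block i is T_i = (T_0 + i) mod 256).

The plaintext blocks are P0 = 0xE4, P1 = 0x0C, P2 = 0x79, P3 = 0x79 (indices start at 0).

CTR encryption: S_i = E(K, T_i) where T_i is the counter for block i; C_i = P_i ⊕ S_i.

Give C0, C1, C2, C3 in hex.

C0 = 0x1E, C1 = 0xF7, C2 = 0x85, C3 = 0x84

C0: T = 0x11, S = E(K, T) = 0xFA; 0xE4 ⊕ 0xFA = 0x1E.
C1: T = 0x12, S = E(K, T) = 0xFB; 0x0C ⊕ 0xFB = 0xF7.
C2: T = 0x13, S = E(K, T) = 0xFC; 0x79 ⊕ 0xFC = 0x85.
C3: T = 0x14, S = E(K, T) = 0xFD; 0x79 ⊕ 0xFD = 0x84.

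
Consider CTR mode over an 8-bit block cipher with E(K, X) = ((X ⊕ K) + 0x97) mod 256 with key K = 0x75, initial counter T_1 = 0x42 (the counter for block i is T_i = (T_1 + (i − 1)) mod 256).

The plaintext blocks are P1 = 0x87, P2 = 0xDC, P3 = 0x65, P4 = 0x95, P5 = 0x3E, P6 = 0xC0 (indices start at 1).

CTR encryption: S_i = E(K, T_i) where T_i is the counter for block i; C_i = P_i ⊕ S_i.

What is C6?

C1: T = 0x42, S = E(K, T) = 0xCE; 0x87 ⊕ 0xCE = 0x49.
C2: T = 0x43, S = E(K, T) = 0xCD; 0xDC ⊕ 0xCD = 0x11.
C3: T = 0x44, S = E(K, T) = 0xC8; 0x65 ⊕ 0xC8 = 0xAD.
C4: T = 0x45, S = E(K, T) = 0xC7; 0x95 ⊕ 0xC7 = 0x52.
C5: T = 0x46, S = E(K, T) = 0xCA; 0x3E ⊕ 0xCA = 0xF4.
C6: T = 0x47, S = E(K, T) = 0xC9; 0xC0 ⊕ 0xC9 = 0x09.

C6 = 0x09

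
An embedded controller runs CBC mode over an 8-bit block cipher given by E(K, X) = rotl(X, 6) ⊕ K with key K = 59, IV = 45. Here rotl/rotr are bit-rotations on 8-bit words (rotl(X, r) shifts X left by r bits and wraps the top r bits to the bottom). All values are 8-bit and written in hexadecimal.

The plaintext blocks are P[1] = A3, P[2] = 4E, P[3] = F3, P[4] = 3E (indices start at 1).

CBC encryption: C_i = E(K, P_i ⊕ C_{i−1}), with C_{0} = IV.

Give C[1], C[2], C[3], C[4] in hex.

C[1] = E0, C[2] = F2, C[3] = 19, C[4] = 90

C[1]: P[1] ⊕ 45 = E6; E(K, E6) = E0.
C[2]: P[2] ⊕ E0 = AE; E(K, AE) = F2.
C[3]: P[3] ⊕ F2 = 01; E(K, 01) = 19.
C[4]: P[4] ⊕ 19 = 27; E(K, 27) = 90.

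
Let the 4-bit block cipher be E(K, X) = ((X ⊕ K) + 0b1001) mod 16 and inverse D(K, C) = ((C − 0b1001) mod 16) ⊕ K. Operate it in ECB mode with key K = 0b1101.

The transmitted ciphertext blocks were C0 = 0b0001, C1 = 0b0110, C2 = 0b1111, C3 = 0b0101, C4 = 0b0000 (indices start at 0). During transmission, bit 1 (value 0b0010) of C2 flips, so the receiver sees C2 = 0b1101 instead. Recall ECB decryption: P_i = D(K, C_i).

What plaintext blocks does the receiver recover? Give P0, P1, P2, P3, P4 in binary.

Only C2 changed, to 0b1101. In ECB, a change in C_i affects only P_i. Decrypting the received ciphertext:
P0: D(K, 0b0001) = 0b0101.
P1: D(K, 0b0110) = 0b0000.
P2: D(K, 0b1101) = 0b1001.
P3: D(K, 0b0101) = 0b0001.
P4: D(K, 0b0000) = 0b1010.
Blocks that differ from the original plaintext: P2.

P0 = 0b0101, P1 = 0b0000, P2 = 0b1001, P3 = 0b0001, P4 = 0b1010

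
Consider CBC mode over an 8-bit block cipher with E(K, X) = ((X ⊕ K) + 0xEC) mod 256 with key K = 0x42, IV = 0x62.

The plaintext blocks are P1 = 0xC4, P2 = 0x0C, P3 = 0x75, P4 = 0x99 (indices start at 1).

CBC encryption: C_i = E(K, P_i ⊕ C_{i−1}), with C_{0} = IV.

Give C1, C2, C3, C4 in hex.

C1: P1 ⊕ 0x62 = 0xA6; E(K, 0xA6) = 0xD0.
C2: P2 ⊕ 0xD0 = 0xDC; E(K, 0xDC) = 0x8A.
C3: P3 ⊕ 0x8A = 0xFF; E(K, 0xFF) = 0xA9.
C4: P4 ⊕ 0xA9 = 0x30; E(K, 0x30) = 0x5E.

C1 = 0xD0, C2 = 0x8A, C3 = 0xA9, C4 = 0x5E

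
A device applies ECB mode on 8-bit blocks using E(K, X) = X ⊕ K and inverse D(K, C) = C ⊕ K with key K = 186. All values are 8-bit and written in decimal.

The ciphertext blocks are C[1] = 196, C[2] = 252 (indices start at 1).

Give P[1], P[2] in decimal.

P[1] = 126, P[2] = 70

ECB decryption: P_i = D(K, C_i).
P[1]: D(K, 196) = 126.
P[2]: D(K, 252) = 70.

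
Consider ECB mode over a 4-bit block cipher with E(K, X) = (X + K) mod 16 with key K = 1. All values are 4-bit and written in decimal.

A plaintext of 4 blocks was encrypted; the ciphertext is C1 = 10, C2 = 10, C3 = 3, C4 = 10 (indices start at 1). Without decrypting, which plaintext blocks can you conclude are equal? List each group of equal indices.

ECB encrypts each block independently with the same key, so equal ciphertext blocks imply equal plaintext blocks.
C1 = C2 = C4 = 10, so P1 = P2 = P4.

P1 = P2 = P4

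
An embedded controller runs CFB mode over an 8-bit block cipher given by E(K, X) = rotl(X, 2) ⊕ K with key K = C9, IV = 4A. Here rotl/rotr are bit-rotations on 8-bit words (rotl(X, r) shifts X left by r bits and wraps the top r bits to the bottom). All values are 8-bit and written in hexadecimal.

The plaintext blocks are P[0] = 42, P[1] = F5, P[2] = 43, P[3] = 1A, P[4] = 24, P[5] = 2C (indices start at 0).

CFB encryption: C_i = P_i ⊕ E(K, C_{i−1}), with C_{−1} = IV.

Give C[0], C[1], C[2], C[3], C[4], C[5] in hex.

C[0]: E(K, 4A) = E0; 42 ⊕ E0 = A2.
C[1]: E(K, A2) = 43; F5 ⊕ 43 = B6.
C[2]: E(K, B6) = 13; 43 ⊕ 13 = 50.
C[3]: E(K, 50) = 88; 1A ⊕ 88 = 92.
C[4]: E(K, 92) = 83; 24 ⊕ 83 = A7.
C[5]: E(K, A7) = 57; 2C ⊕ 57 = 7B.

C[0] = A2, C[1] = B6, C[2] = 50, C[3] = 92, C[4] = A7, C[5] = 7B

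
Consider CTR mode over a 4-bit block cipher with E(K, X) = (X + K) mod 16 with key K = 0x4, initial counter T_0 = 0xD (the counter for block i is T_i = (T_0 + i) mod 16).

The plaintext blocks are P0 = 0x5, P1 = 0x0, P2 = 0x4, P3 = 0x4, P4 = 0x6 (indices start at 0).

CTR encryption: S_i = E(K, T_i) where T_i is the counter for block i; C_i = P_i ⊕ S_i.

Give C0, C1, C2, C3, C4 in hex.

C0: T = 0xD, S = E(K, T) = 0x1; 0x5 ⊕ 0x1 = 0x4.
C1: T = 0xE, S = E(K, T) = 0x2; 0x0 ⊕ 0x2 = 0x2.
C2: T = 0xF, S = E(K, T) = 0x3; 0x4 ⊕ 0x3 = 0x7.
C3: T = 0x0, S = E(K, T) = 0x4; 0x4 ⊕ 0x4 = 0x0.
C4: T = 0x1, S = E(K, T) = 0x5; 0x6 ⊕ 0x5 = 0x3.

C0 = 0x4, C1 = 0x2, C2 = 0x7, C3 = 0x0, C4 = 0x3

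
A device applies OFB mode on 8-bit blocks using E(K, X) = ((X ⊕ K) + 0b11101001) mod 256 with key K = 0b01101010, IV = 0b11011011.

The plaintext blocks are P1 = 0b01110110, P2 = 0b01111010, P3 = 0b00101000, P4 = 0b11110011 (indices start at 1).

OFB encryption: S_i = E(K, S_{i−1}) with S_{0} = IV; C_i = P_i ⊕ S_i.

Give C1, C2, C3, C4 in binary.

C1 = 0b11101100, C2 = 0b10100011, C3 = 0b10110100, C4 = 0b00101100

C1: S = E(K, 0b11011011) = 0b10011010; 0b01110110 ⊕ 0b10011010 = 0b11101100.
C2: S = E(K, 0b10011010) = 0b11011001; 0b01111010 ⊕ 0b11011001 = 0b10100011.
C3: S = E(K, 0b11011001) = 0b10011100; 0b00101000 ⊕ 0b10011100 = 0b10110100.
C4: S = E(K, 0b10011100) = 0b11011111; 0b11110011 ⊕ 0b11011111 = 0b00101100.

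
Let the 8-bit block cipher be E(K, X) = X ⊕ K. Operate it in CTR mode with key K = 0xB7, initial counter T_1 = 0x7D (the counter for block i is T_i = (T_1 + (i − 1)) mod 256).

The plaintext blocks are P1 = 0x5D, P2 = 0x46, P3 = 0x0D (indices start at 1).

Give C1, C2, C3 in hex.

C1 = 0x97, C2 = 0x8F, C3 = 0xC5

CTR encryption: S_i = E(K, T_i) where T_i is the counter for block i; C_i = P_i ⊕ S_i.
C1: T = 0x7D, S = E(K, T) = 0xCA; 0x5D ⊕ 0xCA = 0x97.
C2: T = 0x7E, S = E(K, T) = 0xC9; 0x46 ⊕ 0xC9 = 0x8F.
C3: T = 0x7F, S = E(K, T) = 0xC8; 0x0D ⊕ 0xC8 = 0xC5.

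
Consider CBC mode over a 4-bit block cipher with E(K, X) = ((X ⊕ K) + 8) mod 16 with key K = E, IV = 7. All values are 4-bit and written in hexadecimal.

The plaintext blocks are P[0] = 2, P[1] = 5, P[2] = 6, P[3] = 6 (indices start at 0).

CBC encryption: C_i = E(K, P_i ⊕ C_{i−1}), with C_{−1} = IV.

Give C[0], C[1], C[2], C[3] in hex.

C[0] = 3, C[1] = 0, C[2] = 0, C[3] = 0

C[0]: P[0] ⊕ 7 = 5; E(K, 5) = 3.
C[1]: P[1] ⊕ 3 = 6; E(K, 6) = 0.
C[2]: P[2] ⊕ 0 = 6; E(K, 6) = 0.
C[3]: P[3] ⊕ 0 = 6; E(K, 6) = 0.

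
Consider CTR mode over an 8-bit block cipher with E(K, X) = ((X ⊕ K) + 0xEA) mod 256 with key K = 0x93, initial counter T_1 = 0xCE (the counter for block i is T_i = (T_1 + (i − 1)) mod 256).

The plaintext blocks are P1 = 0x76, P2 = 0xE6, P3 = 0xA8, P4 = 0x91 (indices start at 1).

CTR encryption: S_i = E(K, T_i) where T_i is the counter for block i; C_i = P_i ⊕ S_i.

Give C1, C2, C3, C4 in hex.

C1: T = 0xCE, S = E(K, T) = 0x47; 0x76 ⊕ 0x47 = 0x31.
C2: T = 0xCF, S = E(K, T) = 0x46; 0xE6 ⊕ 0x46 = 0xA0.
C3: T = 0xD0, S = E(K, T) = 0x2D; 0xA8 ⊕ 0x2D = 0x85.
C4: T = 0xD1, S = E(K, T) = 0x2C; 0x91 ⊕ 0x2C = 0xBD.

C1 = 0x31, C2 = 0xA0, C3 = 0x85, C4 = 0xBD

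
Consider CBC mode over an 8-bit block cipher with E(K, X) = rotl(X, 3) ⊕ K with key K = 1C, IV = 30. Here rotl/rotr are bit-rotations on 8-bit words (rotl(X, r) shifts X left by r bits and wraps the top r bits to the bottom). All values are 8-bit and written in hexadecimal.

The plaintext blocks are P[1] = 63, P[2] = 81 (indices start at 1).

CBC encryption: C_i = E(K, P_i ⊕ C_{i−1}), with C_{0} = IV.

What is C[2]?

C[2] = 24

C[1]: P[1] ⊕ 30 = 53; E(K, 53) = 86.
C[2]: P[2] ⊕ 86 = 07; E(K, 07) = 24.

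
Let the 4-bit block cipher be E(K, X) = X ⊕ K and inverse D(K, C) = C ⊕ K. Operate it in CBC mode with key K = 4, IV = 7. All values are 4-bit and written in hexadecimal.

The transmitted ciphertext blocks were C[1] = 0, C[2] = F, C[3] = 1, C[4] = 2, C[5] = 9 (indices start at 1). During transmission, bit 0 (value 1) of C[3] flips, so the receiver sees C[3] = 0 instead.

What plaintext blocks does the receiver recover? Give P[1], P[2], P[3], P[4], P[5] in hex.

P[1] = 3, P[2] = B, P[3] = B, P[4] = 6, P[5] = F

CBC decryption: P_i = D(K, C_i) ⊕ C_{i−1}, with C_{0} = IV.
Only C[3] changed, to 0. In CBC, a change in C_i garbles P_i and flips the same bit in P_{i+1}. Decrypting the received ciphertext:
P[1]: D(K, 0) = 4; 4 ⊕ 7 = 3.
P[2]: D(K, F) = B; B ⊕ 0 = B.
P[3]: D(K, 0) = 4; 4 ⊕ F = B.
P[4]: D(K, 2) = 6; 6 ⊕ 0 = 6.
P[5]: D(K, 9) = D; D ⊕ 2 = F.
Blocks that differ from the original plaintext: P[3], P[4].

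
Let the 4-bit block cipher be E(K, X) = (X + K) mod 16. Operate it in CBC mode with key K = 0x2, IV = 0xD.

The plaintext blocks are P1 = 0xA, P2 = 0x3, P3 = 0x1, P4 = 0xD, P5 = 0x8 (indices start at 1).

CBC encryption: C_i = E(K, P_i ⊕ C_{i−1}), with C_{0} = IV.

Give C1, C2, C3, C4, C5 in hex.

C1 = 0x9, C2 = 0xC, C3 = 0xF, C4 = 0x4, C5 = 0xE

C1: P1 ⊕ 0xD = 0x7; E(K, 0x7) = 0x9.
C2: P2 ⊕ 0x9 = 0xA; E(K, 0xA) = 0xC.
C3: P3 ⊕ 0xC = 0xD; E(K, 0xD) = 0xF.
C4: P4 ⊕ 0xF = 0x2; E(K, 0x2) = 0x4.
C5: P5 ⊕ 0x4 = 0xC; E(K, 0xC) = 0xE.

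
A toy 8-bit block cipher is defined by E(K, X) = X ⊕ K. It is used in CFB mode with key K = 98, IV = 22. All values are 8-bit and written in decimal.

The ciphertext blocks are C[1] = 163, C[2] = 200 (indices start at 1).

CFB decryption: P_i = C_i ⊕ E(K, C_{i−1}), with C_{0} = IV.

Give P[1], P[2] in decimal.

P[1] = 215, P[2] = 9

P[1]: E(K, 22) = 116; 163 ⊕ 116 = 215.
P[2]: E(K, 163) = 193; 200 ⊕ 193 = 9.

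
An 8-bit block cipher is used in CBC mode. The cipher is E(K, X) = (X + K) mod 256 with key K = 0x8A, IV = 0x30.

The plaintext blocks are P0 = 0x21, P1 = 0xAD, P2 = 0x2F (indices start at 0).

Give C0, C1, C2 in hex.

CBC encryption: C_i = E(K, P_i ⊕ C_{i−1}), with C_{−1} = IV.
C0: P0 ⊕ 0x30 = 0x11; E(K, 0x11) = 0x9B.
C1: P1 ⊕ 0x9B = 0x36; E(K, 0x36) = 0xC0.
C2: P2 ⊕ 0xC0 = 0xEF; E(K, 0xEF) = 0x79.

C0 = 0x9B, C1 = 0xC0, C2 = 0x79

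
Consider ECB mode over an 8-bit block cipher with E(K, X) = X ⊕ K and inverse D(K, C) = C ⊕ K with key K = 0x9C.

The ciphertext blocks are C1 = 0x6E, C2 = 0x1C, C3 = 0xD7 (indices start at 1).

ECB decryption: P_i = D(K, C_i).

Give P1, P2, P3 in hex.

P1 = 0xF2, P2 = 0x80, P3 = 0x4B

P1: D(K, 0x6E) = 0xF2.
P2: D(K, 0x1C) = 0x80.
P3: D(K, 0xD7) = 0x4B.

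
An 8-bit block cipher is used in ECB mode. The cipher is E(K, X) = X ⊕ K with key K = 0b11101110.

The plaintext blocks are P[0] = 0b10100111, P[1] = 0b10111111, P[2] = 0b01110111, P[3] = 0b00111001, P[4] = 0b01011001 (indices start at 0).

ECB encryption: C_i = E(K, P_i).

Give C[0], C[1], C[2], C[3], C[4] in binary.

C[0]: E(K, 0b10100111) = 0b01001001.
C[1]: E(K, 0b10111111) = 0b01010001.
C[2]: E(K, 0b01110111) = 0b10011001.
C[3]: E(K, 0b00111001) = 0b11010111.
C[4]: E(K, 0b01011001) = 0b10110111.

C[0] = 0b01001001, C[1] = 0b01010001, C[2] = 0b10011001, C[3] = 0b11010111, C[4] = 0b10110111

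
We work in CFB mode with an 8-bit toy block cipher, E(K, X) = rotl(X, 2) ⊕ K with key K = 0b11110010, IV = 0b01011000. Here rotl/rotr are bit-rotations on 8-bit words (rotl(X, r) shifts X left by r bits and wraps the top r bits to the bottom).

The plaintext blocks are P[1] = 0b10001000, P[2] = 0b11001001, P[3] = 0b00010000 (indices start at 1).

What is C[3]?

CFB encryption: C_i = P_i ⊕ E(K, C_{i−1}), with C_{0} = IV.
C[1]: E(K, 0b01011000) = 0b10010011; 0b10001000 ⊕ 0b10010011 = 0b00011011.
C[2]: E(K, 0b00011011) = 0b10011110; 0b11001001 ⊕ 0b10011110 = 0b01010111.
C[3]: E(K, 0b01010111) = 0b10101111; 0b00010000 ⊕ 0b10101111 = 0b10111111.

C[3] = 0b10111111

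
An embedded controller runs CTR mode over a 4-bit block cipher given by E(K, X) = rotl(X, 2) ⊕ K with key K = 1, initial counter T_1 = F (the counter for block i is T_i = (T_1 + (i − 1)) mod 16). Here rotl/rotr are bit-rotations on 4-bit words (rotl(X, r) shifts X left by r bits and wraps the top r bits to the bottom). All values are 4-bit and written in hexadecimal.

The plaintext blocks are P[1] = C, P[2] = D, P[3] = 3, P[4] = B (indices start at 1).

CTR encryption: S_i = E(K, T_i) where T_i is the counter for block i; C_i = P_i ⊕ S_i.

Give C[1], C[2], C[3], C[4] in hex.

C[1] = 2, C[2] = C, C[3] = 6, C[4] = 2

C[1]: T = F, S = E(K, T) = E; C ⊕ E = 2.
C[2]: T = 0, S = E(K, T) = 1; D ⊕ 1 = C.
C[3]: T = 1, S = E(K, T) = 5; 3 ⊕ 5 = 6.
C[4]: T = 2, S = E(K, T) = 9; B ⊕ 9 = 2.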